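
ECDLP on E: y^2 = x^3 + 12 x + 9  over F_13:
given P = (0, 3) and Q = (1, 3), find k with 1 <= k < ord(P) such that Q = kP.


Enumerate multiples of P until we hit Q = (1, 3):
  1P = (0, 3)
  2P = (4, 2)
  3P = (5, 8)
  4P = (9, 1)
  5P = (1, 3)
Match found at i = 5.

k = 5


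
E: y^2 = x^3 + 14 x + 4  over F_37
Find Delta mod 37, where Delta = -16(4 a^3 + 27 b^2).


4 a^3 + 27 b^2 = 4*14^3 + 27*4^2 = 10976 + 432 = 11408
Delta = -16 * (11408) = -182528
Delta mod 37 = 30

Delta = 30 (mod 37)


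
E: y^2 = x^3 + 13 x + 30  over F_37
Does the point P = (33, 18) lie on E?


Check whether y^2 = x^3 + 13 x + 30 (mod 37) for (x, y) = (33, 18).
LHS: y^2 = 18^2 mod 37 = 28
RHS: x^3 + 13 x + 30 = 33^3 + 13*33 + 30 mod 37 = 25
LHS != RHS

No, not on the curve


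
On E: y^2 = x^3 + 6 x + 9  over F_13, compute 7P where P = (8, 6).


k = 7 = 111_2 (binary, LSB first: 111)
Double-and-add from P = (8, 6):
  bit 0 = 1: acc = O + (8, 6) = (8, 6)
  bit 1 = 1: acc = (8, 6) + (6, 1) = (2, 9)
  bit 2 = 1: acc = (2, 9) + (0, 3) = (7, 2)

7P = (7, 2)


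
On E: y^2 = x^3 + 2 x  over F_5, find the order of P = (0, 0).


Compute successive multiples of P until we hit O:
  1P = (0, 0)
  2P = O

ord(P) = 2


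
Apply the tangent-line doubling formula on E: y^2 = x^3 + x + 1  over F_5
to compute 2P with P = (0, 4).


Doubling: s = (3 x1^2 + a) / (2 y1)
s = (3*0^2 + 1) / (2*4) mod 5 = 2
x3 = s^2 - 2 x1 mod 5 = 2^2 - 2*0 = 4
y3 = s (x1 - x3) - y1 mod 5 = 2 * (0 - 4) - 4 = 3

2P = (4, 3)


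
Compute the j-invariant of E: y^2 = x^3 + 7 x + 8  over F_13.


Delta = -16(4 a^3 + 27 b^2) mod 13 = 8
-1728 * (4 a)^3 = -1728 * (4*7)^3 mod 13 = 8
j = 8 * 8^(-1) mod 13 = 1

j = 1 (mod 13)


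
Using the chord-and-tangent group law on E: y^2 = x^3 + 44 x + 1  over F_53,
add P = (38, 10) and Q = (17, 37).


P != Q, so use the chord formula.
s = (y2 - y1) / (x2 - x1) = (27) / (32) mod 53 = 29
x3 = s^2 - x1 - x2 mod 53 = 29^2 - 38 - 17 = 44
y3 = s (x1 - x3) - y1 mod 53 = 29 * (38 - 44) - 10 = 28

P + Q = (44, 28)


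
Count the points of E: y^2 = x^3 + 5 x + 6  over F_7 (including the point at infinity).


For each x in F_7, count y with y^2 = x^3 + 5 x + 6 mod 7:
  x = 5: RHS = 2, y in [3, 4]  -> 2 point(s)
  x = 6: RHS = 0, y in [0]  -> 1 point(s)
Affine points: 3. Add the point at infinity: total = 4.

#E(F_7) = 4


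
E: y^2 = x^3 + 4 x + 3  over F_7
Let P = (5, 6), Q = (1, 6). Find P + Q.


P != Q, so use the chord formula.
s = (y2 - y1) / (x2 - x1) = (0) / (3) mod 7 = 0
x3 = s^2 - x1 - x2 mod 7 = 0^2 - 5 - 1 = 1
y3 = s (x1 - x3) - y1 mod 7 = 0 * (5 - 1) - 6 = 1

P + Q = (1, 1)


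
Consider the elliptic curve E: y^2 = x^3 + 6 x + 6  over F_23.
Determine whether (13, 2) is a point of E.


Check whether y^2 = x^3 + 6 x + 6 (mod 23) for (x, y) = (13, 2).
LHS: y^2 = 2^2 mod 23 = 4
RHS: x^3 + 6 x + 6 = 13^3 + 6*13 + 6 mod 23 = 4
LHS = RHS

Yes, on the curve


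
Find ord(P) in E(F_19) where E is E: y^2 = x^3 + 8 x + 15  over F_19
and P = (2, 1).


Compute successive multiples of P until we hit O:
  1P = (2, 1)
  2P = (1, 9)
  3P = (4, 15)
  4P = (5, 16)
  5P = (18, 14)
  6P = (3, 16)
  7P = (11, 16)
  8P = (13, 6)
  ... (continuing to 17P)
  17P = O

ord(P) = 17


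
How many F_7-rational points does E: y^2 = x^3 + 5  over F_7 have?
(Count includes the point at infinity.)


For each x in F_7, count y with y^2 = x^3 + 0 x + 5 mod 7:
  x = 3: RHS = 4, y in [2, 5]  -> 2 point(s)
  x = 5: RHS = 4, y in [2, 5]  -> 2 point(s)
  x = 6: RHS = 4, y in [2, 5]  -> 2 point(s)
Affine points: 6. Add the point at infinity: total = 7.

#E(F_7) = 7


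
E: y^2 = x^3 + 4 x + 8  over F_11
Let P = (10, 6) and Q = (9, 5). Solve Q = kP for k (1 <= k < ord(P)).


Enumerate multiples of P until we hit Q = (9, 5):
  1P = (10, 6)
  2P = (7, 4)
  3P = (3, 6)
  4P = (9, 5)
Match found at i = 4.

k = 4


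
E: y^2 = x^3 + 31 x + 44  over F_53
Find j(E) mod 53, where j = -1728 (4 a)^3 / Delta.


Delta = -16(4 a^3 + 27 b^2) mod 53 = 39
-1728 * (4 a)^3 = -1728 * (4*31)^3 mod 53 = 42
j = 42 * 39^(-1) mod 53 = 50

j = 50 (mod 53)


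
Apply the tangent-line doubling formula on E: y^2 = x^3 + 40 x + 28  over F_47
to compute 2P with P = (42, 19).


Doubling: s = (3 x1^2 + a) / (2 y1)
s = (3*42^2 + 40) / (2*19) mod 47 = 29
x3 = s^2 - 2 x1 mod 47 = 29^2 - 2*42 = 5
y3 = s (x1 - x3) - y1 mod 47 = 29 * (42 - 5) - 19 = 20

2P = (5, 20)


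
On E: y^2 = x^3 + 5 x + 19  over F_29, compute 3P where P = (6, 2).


k = 3 = 11_2 (binary, LSB first: 11)
Double-and-add from P = (6, 2):
  bit 0 = 1: acc = O + (6, 2) = (6, 2)
  bit 1 = 1: acc = (6, 2) + (23, 18) = (5, 16)

3P = (5, 16)


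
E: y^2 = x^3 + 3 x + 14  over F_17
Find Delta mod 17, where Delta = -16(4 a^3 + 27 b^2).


4 a^3 + 27 b^2 = 4*3^3 + 27*14^2 = 108 + 5292 = 5400
Delta = -16 * (5400) = -86400
Delta mod 17 = 11

Delta = 11 (mod 17)


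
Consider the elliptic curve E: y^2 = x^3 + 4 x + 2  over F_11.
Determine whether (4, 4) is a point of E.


Check whether y^2 = x^3 + 4 x + 2 (mod 11) for (x, y) = (4, 4).
LHS: y^2 = 4^2 mod 11 = 5
RHS: x^3 + 4 x + 2 = 4^3 + 4*4 + 2 mod 11 = 5
LHS = RHS

Yes, on the curve


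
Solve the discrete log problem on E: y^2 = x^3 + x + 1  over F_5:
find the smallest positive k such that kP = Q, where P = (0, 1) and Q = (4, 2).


Enumerate multiples of P until we hit Q = (4, 2):
  1P = (0, 1)
  2P = (4, 2)
Match found at i = 2.

k = 2


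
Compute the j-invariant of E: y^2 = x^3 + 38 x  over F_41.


Delta = -16(4 a^3 + 27 b^2) mod 41 = 6
-1728 * (4 a)^3 = -1728 * (4*38)^3 mod 41 = 36
j = 36 * 6^(-1) mod 41 = 6

j = 6 (mod 41)


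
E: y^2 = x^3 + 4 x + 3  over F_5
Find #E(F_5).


For each x in F_5, count y with y^2 = x^3 + 4 x + 3 mod 5:
  x = 2: RHS = 4, y in [2, 3]  -> 2 point(s)
Affine points: 2. Add the point at infinity: total = 3.

#E(F_5) = 3


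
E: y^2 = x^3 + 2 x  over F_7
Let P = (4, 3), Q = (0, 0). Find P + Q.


P != Q, so use the chord formula.
s = (y2 - y1) / (x2 - x1) = (4) / (3) mod 7 = 6
x3 = s^2 - x1 - x2 mod 7 = 6^2 - 4 - 0 = 4
y3 = s (x1 - x3) - y1 mod 7 = 6 * (4 - 4) - 3 = 4

P + Q = (4, 4)


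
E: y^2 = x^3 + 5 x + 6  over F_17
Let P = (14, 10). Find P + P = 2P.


Doubling: s = (3 x1^2 + a) / (2 y1)
s = (3*14^2 + 5) / (2*10) mod 17 = 5
x3 = s^2 - 2 x1 mod 17 = 5^2 - 2*14 = 14
y3 = s (x1 - x3) - y1 mod 17 = 5 * (14 - 14) - 10 = 7

2P = (14, 7)


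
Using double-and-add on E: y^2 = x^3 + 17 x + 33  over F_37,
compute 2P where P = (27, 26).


k = 2 = 10_2 (binary, LSB first: 01)
Double-and-add from P = (27, 26):
  bit 0 = 0: acc unchanged = O
  bit 1 = 1: acc = O + (19, 0) = (19, 0)

2P = (19, 0)


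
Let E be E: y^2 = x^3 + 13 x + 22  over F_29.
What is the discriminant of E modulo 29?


4 a^3 + 27 b^2 = 4*13^3 + 27*22^2 = 8788 + 13068 = 21856
Delta = -16 * (21856) = -349696
Delta mod 29 = 15

Delta = 15 (mod 29)


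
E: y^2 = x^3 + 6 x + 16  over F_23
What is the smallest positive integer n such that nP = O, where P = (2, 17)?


Compute successive multiples of P until we hit O:
  1P = (2, 17)
  2P = (4, 9)
  3P = (10, 15)
  4P = (1, 0)
  5P = (10, 8)
  6P = (4, 14)
  7P = (2, 6)
  8P = O

ord(P) = 8


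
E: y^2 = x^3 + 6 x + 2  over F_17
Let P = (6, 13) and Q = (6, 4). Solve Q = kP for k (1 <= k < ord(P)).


Enumerate multiples of P until we hit Q = (6, 4):
  1P = (6, 13)
  2P = (3, 8)
  3P = (7, 8)
  4P = (12, 0)
  5P = (7, 9)
  6P = (3, 9)
  7P = (6, 4)
Match found at i = 7.

k = 7


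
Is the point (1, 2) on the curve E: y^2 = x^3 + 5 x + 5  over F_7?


Check whether y^2 = x^3 + 5 x + 5 (mod 7) for (x, y) = (1, 2).
LHS: y^2 = 2^2 mod 7 = 4
RHS: x^3 + 5 x + 5 = 1^3 + 5*1 + 5 mod 7 = 4
LHS = RHS

Yes, on the curve


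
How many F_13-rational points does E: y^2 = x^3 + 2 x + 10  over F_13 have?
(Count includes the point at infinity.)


For each x in F_13, count y with y^2 = x^3 + 2 x + 10 mod 13:
  x = 0: RHS = 10, y in [6, 7]  -> 2 point(s)
  x = 1: RHS = 0, y in [0]  -> 1 point(s)
  x = 2: RHS = 9, y in [3, 10]  -> 2 point(s)
  x = 3: RHS = 4, y in [2, 11]  -> 2 point(s)
  x = 4: RHS = 4, y in [2, 11]  -> 2 point(s)
  x = 6: RHS = 4, y in [2, 11]  -> 2 point(s)
  x = 7: RHS = 3, y in [4, 9]  -> 2 point(s)
  x = 9: RHS = 3, y in [4, 9]  -> 2 point(s)
  x = 10: RHS = 3, y in [4, 9]  -> 2 point(s)
Affine points: 17. Add the point at infinity: total = 18.

#E(F_13) = 18


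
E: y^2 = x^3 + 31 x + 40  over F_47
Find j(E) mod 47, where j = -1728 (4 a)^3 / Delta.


Delta = -16(4 a^3 + 27 b^2) mod 47 = 7
-1728 * (4 a)^3 = -1728 * (4*31)^3 mod 47 = 7
j = 7 * 7^(-1) mod 47 = 1

j = 1 (mod 47)


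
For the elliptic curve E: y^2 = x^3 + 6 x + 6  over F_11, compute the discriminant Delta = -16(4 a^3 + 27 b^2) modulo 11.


4 a^3 + 27 b^2 = 4*6^3 + 27*6^2 = 864 + 972 = 1836
Delta = -16 * (1836) = -29376
Delta mod 11 = 5

Delta = 5 (mod 11)


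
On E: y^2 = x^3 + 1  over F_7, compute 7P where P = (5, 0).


k = 7 = 111_2 (binary, LSB first: 111)
Double-and-add from P = (5, 0):
  bit 0 = 1: acc = O + (5, 0) = (5, 0)
  bit 1 = 1: acc = (5, 0) + O = (5, 0)
  bit 2 = 1: acc = (5, 0) + O = (5, 0)

7P = (5, 0)


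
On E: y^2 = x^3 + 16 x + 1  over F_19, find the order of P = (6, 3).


Compute successive multiples of P until we hit O:
  1P = (6, 3)
  2P = (14, 9)
  3P = (15, 14)
  4P = (7, 0)
  5P = (15, 5)
  6P = (14, 10)
  7P = (6, 16)
  8P = O

ord(P) = 8


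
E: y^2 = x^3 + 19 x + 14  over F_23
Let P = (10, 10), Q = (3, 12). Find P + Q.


P != Q, so use the chord formula.
s = (y2 - y1) / (x2 - x1) = (2) / (16) mod 23 = 3
x3 = s^2 - x1 - x2 mod 23 = 3^2 - 10 - 3 = 19
y3 = s (x1 - x3) - y1 mod 23 = 3 * (10 - 19) - 10 = 9

P + Q = (19, 9)


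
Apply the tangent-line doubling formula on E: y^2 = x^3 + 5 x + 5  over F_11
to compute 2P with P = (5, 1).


Doubling: s = (3 x1^2 + a) / (2 y1)
s = (3*5^2 + 5) / (2*1) mod 11 = 7
x3 = s^2 - 2 x1 mod 11 = 7^2 - 2*5 = 6
y3 = s (x1 - x3) - y1 mod 11 = 7 * (5 - 6) - 1 = 3

2P = (6, 3)


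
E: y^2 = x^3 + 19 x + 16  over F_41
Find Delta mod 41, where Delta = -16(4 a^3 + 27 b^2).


4 a^3 + 27 b^2 = 4*19^3 + 27*16^2 = 27436 + 6912 = 34348
Delta = -16 * (34348) = -549568
Delta mod 41 = 37

Delta = 37 (mod 41)


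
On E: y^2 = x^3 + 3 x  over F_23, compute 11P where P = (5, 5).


k = 11 = 1011_2 (binary, LSB first: 1101)
Double-and-add from P = (5, 5):
  bit 0 = 1: acc = O + (5, 5) = (5, 5)
  bit 1 = 1: acc = (5, 5) + (3, 6) = (21, 3)
  bit 2 = 0: acc unchanged = (21, 3)
  bit 3 = 1: acc = (21, 3) + (12, 19) = (19, 19)

11P = (19, 19)


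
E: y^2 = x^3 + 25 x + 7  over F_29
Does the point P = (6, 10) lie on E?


Check whether y^2 = x^3 + 25 x + 7 (mod 29) for (x, y) = (6, 10).
LHS: y^2 = 10^2 mod 29 = 13
RHS: x^3 + 25 x + 7 = 6^3 + 25*6 + 7 mod 29 = 25
LHS != RHS

No, not on the curve


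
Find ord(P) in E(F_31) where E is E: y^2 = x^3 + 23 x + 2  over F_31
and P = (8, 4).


Compute successive multiples of P until we hit O:
  1P = (8, 4)
  2P = (17, 6)
  3P = (16, 8)
  4P = (15, 8)
  5P = (2, 26)
  6P = (0, 8)
  7P = (0, 23)
  8P = (2, 5)
  ... (continuing to 13P)
  13P = O

ord(P) = 13


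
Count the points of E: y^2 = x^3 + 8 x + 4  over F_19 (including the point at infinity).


For each x in F_19, count y with y^2 = x^3 + 8 x + 4 mod 19:
  x = 0: RHS = 4, y in [2, 17]  -> 2 point(s)
  x = 2: RHS = 9, y in [3, 16]  -> 2 point(s)
  x = 3: RHS = 17, y in [6, 13]  -> 2 point(s)
  x = 4: RHS = 5, y in [9, 10]  -> 2 point(s)
  x = 5: RHS = 17, y in [6, 13]  -> 2 point(s)
  x = 7: RHS = 4, y in [2, 17]  -> 2 point(s)
  x = 9: RHS = 7, y in [8, 11]  -> 2 point(s)
  x = 10: RHS = 1, y in [1, 18]  -> 2 point(s)
  x = 11: RHS = 17, y in [6, 13]  -> 2 point(s)
  x = 12: RHS = 4, y in [2, 17]  -> 2 point(s)
  x = 13: RHS = 6, y in [5, 14]  -> 2 point(s)
Affine points: 22. Add the point at infinity: total = 23.

#E(F_19) = 23


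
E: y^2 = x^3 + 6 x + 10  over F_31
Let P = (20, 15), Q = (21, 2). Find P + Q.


P != Q, so use the chord formula.
s = (y2 - y1) / (x2 - x1) = (18) / (1) mod 31 = 18
x3 = s^2 - x1 - x2 mod 31 = 18^2 - 20 - 21 = 4
y3 = s (x1 - x3) - y1 mod 31 = 18 * (20 - 4) - 15 = 25

P + Q = (4, 25)


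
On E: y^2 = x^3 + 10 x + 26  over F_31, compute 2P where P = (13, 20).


Doubling: s = (3 x1^2 + a) / (2 y1)
s = (3*13^2 + 10) / (2*20) mod 31 = 23
x3 = s^2 - 2 x1 mod 31 = 23^2 - 2*13 = 7
y3 = s (x1 - x3) - y1 mod 31 = 23 * (13 - 7) - 20 = 25

2P = (7, 25)


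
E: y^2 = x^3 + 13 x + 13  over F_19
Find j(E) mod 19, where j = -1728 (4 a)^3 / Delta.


Delta = -16(4 a^3 + 27 b^2) mod 19 = 1
-1728 * (4 a)^3 = -1728 * (4*13)^3 mod 19 = 8
j = 8 * 1^(-1) mod 19 = 8

j = 8 (mod 19)


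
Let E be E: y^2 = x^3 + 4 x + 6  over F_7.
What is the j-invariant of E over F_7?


Delta = -16(4 a^3 + 27 b^2) mod 7 = 1
-1728 * (4 a)^3 = -1728 * (4*4)^3 mod 7 = 1
j = 1 * 1^(-1) mod 7 = 1

j = 1 (mod 7)


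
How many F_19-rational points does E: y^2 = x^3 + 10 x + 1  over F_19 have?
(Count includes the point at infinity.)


For each x in F_19, count y with y^2 = x^3 + 10 x + 1 mod 19:
  x = 0: RHS = 1, y in [1, 18]  -> 2 point(s)
  x = 3: RHS = 1, y in [1, 18]  -> 2 point(s)
  x = 5: RHS = 5, y in [9, 10]  -> 2 point(s)
  x = 6: RHS = 11, y in [7, 12]  -> 2 point(s)
  x = 8: RHS = 4, y in [2, 17]  -> 2 point(s)
  x = 11: RHS = 17, y in [6, 13]  -> 2 point(s)
  x = 12: RHS = 6, y in [5, 14]  -> 2 point(s)
  x = 14: RHS = 16, y in [4, 15]  -> 2 point(s)
  x = 15: RHS = 11, y in [7, 12]  -> 2 point(s)
  x = 16: RHS = 1, y in [1, 18]  -> 2 point(s)
  x = 17: RHS = 11, y in [7, 12]  -> 2 point(s)
  x = 18: RHS = 9, y in [3, 16]  -> 2 point(s)
Affine points: 24. Add the point at infinity: total = 25.

#E(F_19) = 25


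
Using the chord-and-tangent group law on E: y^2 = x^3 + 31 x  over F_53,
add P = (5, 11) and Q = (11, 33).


P != Q, so use the chord formula.
s = (y2 - y1) / (x2 - x1) = (22) / (6) mod 53 = 39
x3 = s^2 - x1 - x2 mod 53 = 39^2 - 5 - 11 = 21
y3 = s (x1 - x3) - y1 mod 53 = 39 * (5 - 21) - 11 = 1

P + Q = (21, 1)


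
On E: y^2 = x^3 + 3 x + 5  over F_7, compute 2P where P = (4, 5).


Doubling: s = (3 x1^2 + a) / (2 y1)
s = (3*4^2 + 3) / (2*5) mod 7 = 3
x3 = s^2 - 2 x1 mod 7 = 3^2 - 2*4 = 1
y3 = s (x1 - x3) - y1 mod 7 = 3 * (4 - 1) - 5 = 4

2P = (1, 4)


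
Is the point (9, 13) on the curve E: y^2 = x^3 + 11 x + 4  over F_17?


Check whether y^2 = x^3 + 11 x + 4 (mod 17) for (x, y) = (9, 13).
LHS: y^2 = 13^2 mod 17 = 16
RHS: x^3 + 11 x + 4 = 9^3 + 11*9 + 4 mod 17 = 16
LHS = RHS

Yes, on the curve


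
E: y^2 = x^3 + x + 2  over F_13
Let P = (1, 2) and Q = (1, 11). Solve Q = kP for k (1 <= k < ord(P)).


Enumerate multiples of P until we hit Q = (1, 11):
  1P = (1, 2)
  2P = (12, 0)
  3P = (1, 11)
Match found at i = 3.

k = 3


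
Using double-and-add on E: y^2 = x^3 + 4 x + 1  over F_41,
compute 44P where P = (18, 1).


k = 44 = 101100_2 (binary, LSB first: 001101)
Double-and-add from P = (18, 1):
  bit 0 = 0: acc unchanged = O
  bit 1 = 0: acc unchanged = O
  bit 2 = 1: acc = O + (17, 29) = (17, 29)
  bit 3 = 1: acc = (17, 29) + (16, 15) = (40, 18)
  bit 4 = 0: acc unchanged = (40, 18)
  bit 5 = 1: acc = (40, 18) + (36, 15) = (4, 9)

44P = (4, 9)


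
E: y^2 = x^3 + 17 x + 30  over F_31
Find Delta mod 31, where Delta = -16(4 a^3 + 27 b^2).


4 a^3 + 27 b^2 = 4*17^3 + 27*30^2 = 19652 + 24300 = 43952
Delta = -16 * (43952) = -703232
Delta mod 31 = 3

Delta = 3 (mod 31)


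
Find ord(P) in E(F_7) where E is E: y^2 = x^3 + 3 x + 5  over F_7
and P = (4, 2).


Compute successive multiples of P until we hit O:
  1P = (4, 2)
  2P = (1, 3)
  3P = (6, 1)
  4P = (6, 6)
  5P = (1, 4)
  6P = (4, 5)
  7P = O

ord(P) = 7


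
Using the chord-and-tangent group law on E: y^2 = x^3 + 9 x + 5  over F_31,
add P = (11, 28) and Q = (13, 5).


P != Q, so use the chord formula.
s = (y2 - y1) / (x2 - x1) = (8) / (2) mod 31 = 4
x3 = s^2 - x1 - x2 mod 31 = 4^2 - 11 - 13 = 23
y3 = s (x1 - x3) - y1 mod 31 = 4 * (11 - 23) - 28 = 17

P + Q = (23, 17)


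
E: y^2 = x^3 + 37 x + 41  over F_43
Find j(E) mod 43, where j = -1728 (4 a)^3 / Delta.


Delta = -16(4 a^3 + 27 b^2) mod 43 = 13
-1728 * (4 a)^3 = -1728 * (4*37)^3 mod 43 = 39
j = 39 * 13^(-1) mod 43 = 3

j = 3 (mod 43)


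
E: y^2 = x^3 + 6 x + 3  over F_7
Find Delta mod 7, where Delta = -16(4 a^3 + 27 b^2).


4 a^3 + 27 b^2 = 4*6^3 + 27*3^2 = 864 + 243 = 1107
Delta = -16 * (1107) = -17712
Delta mod 7 = 5

Delta = 5 (mod 7)


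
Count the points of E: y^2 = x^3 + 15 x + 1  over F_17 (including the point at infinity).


For each x in F_17, count y with y^2 = x^3 + 15 x + 1 mod 17:
  x = 0: RHS = 1, y in [1, 16]  -> 2 point(s)
  x = 1: RHS = 0, y in [0]  -> 1 point(s)
  x = 6: RHS = 1, y in [1, 16]  -> 2 point(s)
  x = 8: RHS = 4, y in [2, 15]  -> 2 point(s)
  x = 9: RHS = 15, y in [7, 10]  -> 2 point(s)
  x = 11: RHS = 1, y in [1, 16]  -> 2 point(s)
  x = 13: RHS = 13, y in [8, 9]  -> 2 point(s)
  x = 16: RHS = 2, y in [6, 11]  -> 2 point(s)
Affine points: 15. Add the point at infinity: total = 16.

#E(F_17) = 16


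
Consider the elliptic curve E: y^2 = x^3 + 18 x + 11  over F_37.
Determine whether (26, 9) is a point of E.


Check whether y^2 = x^3 + 18 x + 11 (mod 37) for (x, y) = (26, 9).
LHS: y^2 = 9^2 mod 37 = 7
RHS: x^3 + 18 x + 11 = 26^3 + 18*26 + 11 mod 37 = 36
LHS != RHS

No, not on the curve


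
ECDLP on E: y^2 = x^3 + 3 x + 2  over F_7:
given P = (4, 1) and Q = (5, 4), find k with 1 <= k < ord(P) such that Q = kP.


Enumerate multiples of P until we hit Q = (5, 4):
  1P = (4, 1)
  2P = (0, 3)
  3P = (5, 3)
  4P = (2, 3)
  5P = (2, 4)
  6P = (5, 4)
Match found at i = 6.

k = 6


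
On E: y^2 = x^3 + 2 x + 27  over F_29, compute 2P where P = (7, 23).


Doubling: s = (3 x1^2 + a) / (2 y1)
s = (3*7^2 + 2) / (2*23) mod 29 = 19
x3 = s^2 - 2 x1 mod 29 = 19^2 - 2*7 = 28
y3 = s (x1 - x3) - y1 mod 29 = 19 * (7 - 28) - 23 = 13

2P = (28, 13)


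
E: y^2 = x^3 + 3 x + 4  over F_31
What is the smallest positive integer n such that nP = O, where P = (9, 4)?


Compute successive multiples of P until we hit O:
  1P = (9, 4)
  2P = (15, 13)
  3P = (17, 15)
  4P = (19, 21)
  5P = (0, 2)
  6P = (1, 15)
  7P = (4, 24)
  8P = (3, 3)
  ... (continuing to 20P)
  20P = O

ord(P) = 20


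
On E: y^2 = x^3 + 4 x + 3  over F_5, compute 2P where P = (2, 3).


k = 2 = 10_2 (binary, LSB first: 01)
Double-and-add from P = (2, 3):
  bit 0 = 0: acc unchanged = O
  bit 1 = 1: acc = O + (2, 2) = (2, 2)

2P = (2, 2)


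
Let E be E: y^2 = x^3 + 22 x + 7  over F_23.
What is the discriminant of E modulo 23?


4 a^3 + 27 b^2 = 4*22^3 + 27*7^2 = 42592 + 1323 = 43915
Delta = -16 * (43915) = -702640
Delta mod 23 = 10

Delta = 10 (mod 23)


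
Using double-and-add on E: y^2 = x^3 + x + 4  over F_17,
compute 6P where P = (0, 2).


k = 6 = 110_2 (binary, LSB first: 011)
Double-and-add from P = (0, 2):
  bit 0 = 0: acc unchanged = O
  bit 1 = 1: acc = O + (16, 11) = (16, 11)
  bit 2 = 1: acc = (16, 11) + (4, 2) = (5, 10)

6P = (5, 10)


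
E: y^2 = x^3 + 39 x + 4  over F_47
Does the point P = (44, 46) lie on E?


Check whether y^2 = x^3 + 39 x + 4 (mod 47) for (x, y) = (44, 46).
LHS: y^2 = 46^2 mod 47 = 1
RHS: x^3 + 39 x + 4 = 44^3 + 39*44 + 4 mod 47 = 1
LHS = RHS

Yes, on the curve


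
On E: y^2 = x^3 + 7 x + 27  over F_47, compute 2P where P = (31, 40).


Doubling: s = (3 x1^2 + a) / (2 y1)
s = (3*31^2 + 7) / (2*40) mod 47 = 42
x3 = s^2 - 2 x1 mod 47 = 42^2 - 2*31 = 10
y3 = s (x1 - x3) - y1 mod 47 = 42 * (31 - 10) - 40 = 43

2P = (10, 43)


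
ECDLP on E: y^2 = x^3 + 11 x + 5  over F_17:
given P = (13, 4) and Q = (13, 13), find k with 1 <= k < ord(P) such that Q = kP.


Enumerate multiples of P until we hit Q = (13, 13):
  1P = (13, 4)
  2P = (9, 0)
  3P = (13, 13)
Match found at i = 3.

k = 3


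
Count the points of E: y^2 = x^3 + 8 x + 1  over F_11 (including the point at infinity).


For each x in F_11, count y with y^2 = x^3 + 8 x + 1 mod 11:
  x = 0: RHS = 1, y in [1, 10]  -> 2 point(s)
  x = 2: RHS = 3, y in [5, 6]  -> 2 point(s)
  x = 4: RHS = 9, y in [3, 8]  -> 2 point(s)
  x = 5: RHS = 1, y in [1, 10]  -> 2 point(s)
  x = 6: RHS = 1, y in [1, 10]  -> 2 point(s)
  x = 7: RHS = 4, y in [2, 9]  -> 2 point(s)
  x = 8: RHS = 5, y in [4, 7]  -> 2 point(s)
  x = 10: RHS = 3, y in [5, 6]  -> 2 point(s)
Affine points: 16. Add the point at infinity: total = 17.

#E(F_11) = 17


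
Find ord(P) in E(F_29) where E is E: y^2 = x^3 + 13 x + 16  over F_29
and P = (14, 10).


Compute successive multiples of P until we hit O:
  1P = (14, 10)
  2P = (0, 25)
  3P = (16, 17)
  4P = (4, 25)
  5P = (6, 7)
  6P = (25, 4)
  7P = (3, 13)
  8P = (8, 20)
  ... (continuing to 24P)
  24P = O

ord(P) = 24


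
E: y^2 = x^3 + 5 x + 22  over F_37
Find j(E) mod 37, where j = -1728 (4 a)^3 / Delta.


Delta = -16(4 a^3 + 27 b^2) mod 37 = 28
-1728 * (4 a)^3 = -1728 * (4*5)^3 mod 37 = 14
j = 14 * 28^(-1) mod 37 = 19

j = 19 (mod 37)


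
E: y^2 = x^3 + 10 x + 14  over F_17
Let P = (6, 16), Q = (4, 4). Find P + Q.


P != Q, so use the chord formula.
s = (y2 - y1) / (x2 - x1) = (5) / (15) mod 17 = 6
x3 = s^2 - x1 - x2 mod 17 = 6^2 - 6 - 4 = 9
y3 = s (x1 - x3) - y1 mod 17 = 6 * (6 - 9) - 16 = 0

P + Q = (9, 0)


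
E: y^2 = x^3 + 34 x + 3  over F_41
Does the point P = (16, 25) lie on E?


Check whether y^2 = x^3 + 34 x + 3 (mod 41) for (x, y) = (16, 25).
LHS: y^2 = 25^2 mod 41 = 10
RHS: x^3 + 34 x + 3 = 16^3 + 34*16 + 3 mod 41 = 10
LHS = RHS

Yes, on the curve


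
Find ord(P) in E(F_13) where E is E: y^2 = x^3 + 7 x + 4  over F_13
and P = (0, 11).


Compute successive multiples of P until we hit O:
  1P = (0, 11)
  2P = (12, 10)
  3P = (2, 0)
  4P = (12, 3)
  5P = (0, 2)
  6P = O

ord(P) = 6


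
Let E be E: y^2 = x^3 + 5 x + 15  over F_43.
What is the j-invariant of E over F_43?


Delta = -16(4 a^3 + 27 b^2) mod 43 = 21
-1728 * (4 a)^3 = -1728 * (4*5)^3 mod 43 = 27
j = 27 * 21^(-1) mod 43 = 32

j = 32 (mod 43)


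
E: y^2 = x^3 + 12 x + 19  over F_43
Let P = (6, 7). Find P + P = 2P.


Doubling: s = (3 x1^2 + a) / (2 y1)
s = (3*6^2 + 12) / (2*7) mod 43 = 27
x3 = s^2 - 2 x1 mod 43 = 27^2 - 2*6 = 29
y3 = s (x1 - x3) - y1 mod 43 = 27 * (6 - 29) - 7 = 17

2P = (29, 17)


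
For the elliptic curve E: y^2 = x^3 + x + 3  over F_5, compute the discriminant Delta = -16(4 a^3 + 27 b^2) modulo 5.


4 a^3 + 27 b^2 = 4*1^3 + 27*3^2 = 4 + 243 = 247
Delta = -16 * (247) = -3952
Delta mod 5 = 3

Delta = 3 (mod 5)


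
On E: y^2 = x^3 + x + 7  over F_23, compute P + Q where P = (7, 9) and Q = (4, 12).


P != Q, so use the chord formula.
s = (y2 - y1) / (x2 - x1) = (3) / (20) mod 23 = 22
x3 = s^2 - x1 - x2 mod 23 = 22^2 - 7 - 4 = 13
y3 = s (x1 - x3) - y1 mod 23 = 22 * (7 - 13) - 9 = 20

P + Q = (13, 20)


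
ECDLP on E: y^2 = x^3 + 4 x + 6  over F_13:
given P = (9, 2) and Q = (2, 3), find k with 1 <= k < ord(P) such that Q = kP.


Enumerate multiples of P until we hit Q = (2, 3):
  1P = (9, 2)
  2P = (8, 11)
  3P = (12, 12)
  4P = (6, 8)
  5P = (2, 10)
  6P = (11, 4)
  7P = (7, 0)
  8P = (11, 9)
  9P = (2, 3)
Match found at i = 9.

k = 9


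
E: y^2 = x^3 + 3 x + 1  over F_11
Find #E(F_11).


For each x in F_11, count y with y^2 = x^3 + 3 x + 1 mod 11:
  x = 0: RHS = 1, y in [1, 10]  -> 2 point(s)
  x = 1: RHS = 5, y in [4, 7]  -> 2 point(s)
  x = 2: RHS = 4, y in [2, 9]  -> 2 point(s)
  x = 3: RHS = 4, y in [2, 9]  -> 2 point(s)
  x = 4: RHS = 0, y in [0]  -> 1 point(s)
  x = 5: RHS = 9, y in [3, 8]  -> 2 point(s)
  x = 6: RHS = 4, y in [2, 9]  -> 2 point(s)
  x = 8: RHS = 9, y in [3, 8]  -> 2 point(s)
  x = 9: RHS = 9, y in [3, 8]  -> 2 point(s)
Affine points: 17. Add the point at infinity: total = 18.

#E(F_11) = 18


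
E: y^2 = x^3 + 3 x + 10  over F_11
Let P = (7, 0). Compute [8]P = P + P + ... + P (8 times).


k = 8 = 1000_2 (binary, LSB first: 0001)
Double-and-add from P = (7, 0):
  bit 0 = 0: acc unchanged = O
  bit 1 = 0: acc unchanged = O
  bit 2 = 0: acc unchanged = O
  bit 3 = 1: acc = O + O = O

8P = O


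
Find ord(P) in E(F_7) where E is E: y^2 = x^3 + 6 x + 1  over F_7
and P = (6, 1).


Compute successive multiples of P until we hit O:
  1P = (6, 1)
  2P = (3, 2)
  3P = (2, 0)
  4P = (3, 5)
  5P = (6, 6)
  6P = O

ord(P) = 6


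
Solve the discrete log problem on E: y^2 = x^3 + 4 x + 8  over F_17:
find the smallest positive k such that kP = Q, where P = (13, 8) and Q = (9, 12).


Enumerate multiples of P until we hit Q = (9, 12):
  1P = (13, 8)
  2P = (9, 5)
  3P = (3, 8)
  4P = (1, 9)
  5P = (1, 8)
  6P = (3, 9)
  7P = (9, 12)
Match found at i = 7.

k = 7


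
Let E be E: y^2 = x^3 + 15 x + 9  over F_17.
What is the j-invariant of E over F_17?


Delta = -16(4 a^3 + 27 b^2) mod 17 = 13
-1728 * (4 a)^3 = -1728 * (4*15)^3 mod 17 = 5
j = 5 * 13^(-1) mod 17 = 3

j = 3 (mod 17)


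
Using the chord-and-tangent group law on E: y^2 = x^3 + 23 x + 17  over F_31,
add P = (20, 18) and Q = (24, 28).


P != Q, so use the chord formula.
s = (y2 - y1) / (x2 - x1) = (10) / (4) mod 31 = 18
x3 = s^2 - x1 - x2 mod 31 = 18^2 - 20 - 24 = 1
y3 = s (x1 - x3) - y1 mod 31 = 18 * (20 - 1) - 18 = 14

P + Q = (1, 14)


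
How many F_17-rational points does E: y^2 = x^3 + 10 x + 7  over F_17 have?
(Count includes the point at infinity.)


For each x in F_17, count y with y^2 = x^3 + 10 x + 7 mod 17:
  x = 1: RHS = 1, y in [1, 16]  -> 2 point(s)
  x = 2: RHS = 1, y in [1, 16]  -> 2 point(s)
  x = 3: RHS = 13, y in [8, 9]  -> 2 point(s)
  x = 4: RHS = 9, y in [3, 14]  -> 2 point(s)
  x = 8: RHS = 4, y in [2, 15]  -> 2 point(s)
  x = 10: RHS = 2, y in [6, 11]  -> 2 point(s)
  x = 12: RHS = 2, y in [6, 11]  -> 2 point(s)
  x = 14: RHS = 1, y in [1, 16]  -> 2 point(s)
  x = 15: RHS = 13, y in [8, 9]  -> 2 point(s)
  x = 16: RHS = 13, y in [8, 9]  -> 2 point(s)
Affine points: 20. Add the point at infinity: total = 21.

#E(F_17) = 21


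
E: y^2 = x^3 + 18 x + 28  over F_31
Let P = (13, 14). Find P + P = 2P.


Doubling: s = (3 x1^2 + a) / (2 y1)
s = (3*13^2 + 18) / (2*14) mod 31 = 11
x3 = s^2 - 2 x1 mod 31 = 11^2 - 2*13 = 2
y3 = s (x1 - x3) - y1 mod 31 = 11 * (13 - 2) - 14 = 14

2P = (2, 14)


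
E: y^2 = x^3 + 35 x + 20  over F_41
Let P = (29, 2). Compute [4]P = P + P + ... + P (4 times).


k = 4 = 100_2 (binary, LSB first: 001)
Double-and-add from P = (29, 2):
  bit 0 = 0: acc unchanged = O
  bit 1 = 0: acc unchanged = O
  bit 2 = 1: acc = O + (23, 6) = (23, 6)

4P = (23, 6)


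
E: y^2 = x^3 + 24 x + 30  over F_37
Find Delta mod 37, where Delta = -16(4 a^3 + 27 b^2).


4 a^3 + 27 b^2 = 4*24^3 + 27*30^2 = 55296 + 24300 = 79596
Delta = -16 * (79596) = -1273536
Delta mod 37 = 4

Delta = 4 (mod 37)


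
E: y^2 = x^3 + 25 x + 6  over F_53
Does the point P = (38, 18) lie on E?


Check whether y^2 = x^3 + 25 x + 6 (mod 53) for (x, y) = (38, 18).
LHS: y^2 = 18^2 mod 53 = 6
RHS: x^3 + 25 x + 6 = 38^3 + 25*38 + 6 mod 53 = 19
LHS != RHS

No, not on the curve


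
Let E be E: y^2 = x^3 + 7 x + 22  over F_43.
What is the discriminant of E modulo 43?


4 a^3 + 27 b^2 = 4*7^3 + 27*22^2 = 1372 + 13068 = 14440
Delta = -16 * (14440) = -231040
Delta mod 43 = 42

Delta = 42 (mod 43)


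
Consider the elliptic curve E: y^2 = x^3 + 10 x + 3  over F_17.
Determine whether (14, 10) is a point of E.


Check whether y^2 = x^3 + 10 x + 3 (mod 17) for (x, y) = (14, 10).
LHS: y^2 = 10^2 mod 17 = 15
RHS: x^3 + 10 x + 3 = 14^3 + 10*14 + 3 mod 17 = 14
LHS != RHS

No, not on the curve


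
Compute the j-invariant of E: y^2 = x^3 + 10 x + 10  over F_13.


Delta = -16(4 a^3 + 27 b^2) mod 13 = 11
-1728 * (4 a)^3 = -1728 * (4*10)^3 mod 13 = 1
j = 1 * 11^(-1) mod 13 = 6

j = 6 (mod 13)


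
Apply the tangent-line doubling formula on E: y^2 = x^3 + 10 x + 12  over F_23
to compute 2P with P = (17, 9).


Doubling: s = (3 x1^2 + a) / (2 y1)
s = (3*17^2 + 10) / (2*9) mod 23 = 4
x3 = s^2 - 2 x1 mod 23 = 4^2 - 2*17 = 5
y3 = s (x1 - x3) - y1 mod 23 = 4 * (17 - 5) - 9 = 16

2P = (5, 16)


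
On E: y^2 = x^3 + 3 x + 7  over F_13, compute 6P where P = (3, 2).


k = 6 = 110_2 (binary, LSB first: 011)
Double-and-add from P = (3, 2):
  bit 0 = 0: acc unchanged = O
  bit 1 = 1: acc = O + (8, 6) = (8, 6)
  bit 2 = 1: acc = (8, 6) + (10, 7) = (5, 2)

6P = (5, 2)


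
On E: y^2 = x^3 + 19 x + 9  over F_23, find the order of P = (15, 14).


Compute successive multiples of P until we hit O:
  1P = (15, 14)
  2P = (1, 11)
  3P = (2, 20)
  4P = (22, 14)
  5P = (9, 9)
  6P = (8, 11)
  7P = (3, 1)
  8P = (14, 12)
  ... (continuing to 31P)
  31P = O

ord(P) = 31


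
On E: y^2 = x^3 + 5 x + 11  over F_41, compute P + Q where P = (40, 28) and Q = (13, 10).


P != Q, so use the chord formula.
s = (y2 - y1) / (x2 - x1) = (23) / (14) mod 41 = 28
x3 = s^2 - x1 - x2 mod 41 = 28^2 - 40 - 13 = 34
y3 = s (x1 - x3) - y1 mod 41 = 28 * (40 - 34) - 28 = 17

P + Q = (34, 17)


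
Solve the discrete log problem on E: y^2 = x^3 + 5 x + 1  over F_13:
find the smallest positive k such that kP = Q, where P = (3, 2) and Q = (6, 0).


Enumerate multiples of P until we hit Q = (6, 0):
  1P = (3, 2)
  2P = (6, 0)
Match found at i = 2.

k = 2


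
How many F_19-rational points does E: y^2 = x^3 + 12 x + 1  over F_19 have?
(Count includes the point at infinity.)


For each x in F_19, count y with y^2 = x^3 + 12 x + 1 mod 19:
  x = 0: RHS = 1, y in [1, 18]  -> 2 point(s)
  x = 3: RHS = 7, y in [8, 11]  -> 2 point(s)
  x = 6: RHS = 4, y in [2, 17]  -> 2 point(s)
  x = 8: RHS = 1, y in [1, 18]  -> 2 point(s)
  x = 10: RHS = 0, y in [0]  -> 1 point(s)
  x = 11: RHS = 1, y in [1, 18]  -> 2 point(s)
  x = 12: RHS = 11, y in [7, 12]  -> 2 point(s)
  x = 13: RHS = 17, y in [6, 13]  -> 2 point(s)
  x = 14: RHS = 6, y in [5, 14]  -> 2 point(s)
  x = 17: RHS = 7, y in [8, 11]  -> 2 point(s)
  x = 18: RHS = 7, y in [8, 11]  -> 2 point(s)
Affine points: 21. Add the point at infinity: total = 22.

#E(F_19) = 22


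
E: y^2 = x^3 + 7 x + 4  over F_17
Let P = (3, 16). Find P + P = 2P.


Doubling: s = (3 x1^2 + a) / (2 y1)
s = (3*3^2 + 7) / (2*16) mod 17 = 0
x3 = s^2 - 2 x1 mod 17 = 0^2 - 2*3 = 11
y3 = s (x1 - x3) - y1 mod 17 = 0 * (3 - 11) - 16 = 1

2P = (11, 1)


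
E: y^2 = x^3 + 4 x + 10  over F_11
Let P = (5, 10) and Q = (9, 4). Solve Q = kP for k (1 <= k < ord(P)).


Enumerate multiples of P until we hit Q = (9, 4):
  1P = (5, 10)
  2P = (2, 9)
  3P = (9, 7)
  4P = (1, 9)
  5P = (3, 7)
  6P = (8, 2)
  7P = (10, 7)
  8P = (10, 4)
  9P = (8, 9)
  10P = (3, 4)
  11P = (1, 2)
  12P = (9, 4)
Match found at i = 12.

k = 12


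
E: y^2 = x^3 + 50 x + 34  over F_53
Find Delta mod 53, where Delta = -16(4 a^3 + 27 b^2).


4 a^3 + 27 b^2 = 4*50^3 + 27*34^2 = 500000 + 31212 = 531212
Delta = -16 * (531212) = -8499392
Delta mod 53 = 6

Delta = 6 (mod 53)


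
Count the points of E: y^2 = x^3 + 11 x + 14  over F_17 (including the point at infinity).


For each x in F_17, count y with y^2 = x^3 + 11 x + 14 mod 17:
  x = 1: RHS = 9, y in [3, 14]  -> 2 point(s)
  x = 7: RHS = 9, y in [3, 14]  -> 2 point(s)
  x = 8: RHS = 2, y in [6, 11]  -> 2 point(s)
  x = 9: RHS = 9, y in [3, 14]  -> 2 point(s)
  x = 10: RHS = 2, y in [6, 11]  -> 2 point(s)
  x = 11: RHS = 4, y in [2, 15]  -> 2 point(s)
  x = 12: RHS = 4, y in [2, 15]  -> 2 point(s)
  x = 13: RHS = 8, y in [5, 12]  -> 2 point(s)
  x = 15: RHS = 1, y in [1, 16]  -> 2 point(s)
  x = 16: RHS = 2, y in [6, 11]  -> 2 point(s)
Affine points: 20. Add the point at infinity: total = 21.

#E(F_17) = 21


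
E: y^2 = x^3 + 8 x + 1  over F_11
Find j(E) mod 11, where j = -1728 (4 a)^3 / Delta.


Delta = -16(4 a^3 + 27 b^2) mod 11 = 9
-1728 * (4 a)^3 = -1728 * (4*8)^3 mod 11 = 1
j = 1 * 9^(-1) mod 11 = 5

j = 5 (mod 11)


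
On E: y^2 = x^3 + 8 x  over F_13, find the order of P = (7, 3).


Compute successive multiples of P until we hit O:
  1P = (7, 3)
  2P = (3, 5)
  3P = (0, 0)
  4P = (3, 8)
  5P = (7, 10)
  6P = O

ord(P) = 6


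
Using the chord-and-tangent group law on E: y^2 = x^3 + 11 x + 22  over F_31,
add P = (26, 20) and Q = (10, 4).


P != Q, so use the chord formula.
s = (y2 - y1) / (x2 - x1) = (15) / (15) mod 31 = 1
x3 = s^2 - x1 - x2 mod 31 = 1^2 - 26 - 10 = 27
y3 = s (x1 - x3) - y1 mod 31 = 1 * (26 - 27) - 20 = 10

P + Q = (27, 10)


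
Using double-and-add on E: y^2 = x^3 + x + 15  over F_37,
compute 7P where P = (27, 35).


k = 7 = 111_2 (binary, LSB first: 111)
Double-and-add from P = (27, 35):
  bit 0 = 1: acc = O + (27, 35) = (27, 35)
  bit 1 = 1: acc = (27, 35) + (10, 27) = (12, 33)
  bit 2 = 1: acc = (12, 33) + (24, 32) = (10, 10)

7P = (10, 10)


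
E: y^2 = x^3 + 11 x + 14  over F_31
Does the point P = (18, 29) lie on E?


Check whether y^2 = x^3 + 11 x + 14 (mod 31) for (x, y) = (18, 29).
LHS: y^2 = 29^2 mod 31 = 4
RHS: x^3 + 11 x + 14 = 18^3 + 11*18 + 14 mod 31 = 30
LHS != RHS

No, not on the curve


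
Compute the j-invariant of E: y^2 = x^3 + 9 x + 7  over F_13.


Delta = -16(4 a^3 + 27 b^2) mod 13 = 10
-1728 * (4 a)^3 = -1728 * (4*9)^3 mod 13 = 12
j = 12 * 10^(-1) mod 13 = 9

j = 9 (mod 13)


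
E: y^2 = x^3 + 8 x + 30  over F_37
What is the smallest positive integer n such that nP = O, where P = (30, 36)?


Compute successive multiples of P until we hit O:
  1P = (30, 36)
  2P = (17, 11)
  3P = (18, 7)
  4P = (10, 0)
  5P = (18, 30)
  6P = (17, 26)
  7P = (30, 1)
  8P = O

ord(P) = 8


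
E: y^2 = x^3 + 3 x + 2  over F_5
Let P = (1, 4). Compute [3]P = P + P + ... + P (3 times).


k = 3 = 11_2 (binary, LSB first: 11)
Double-and-add from P = (1, 4):
  bit 0 = 1: acc = O + (1, 4) = (1, 4)
  bit 1 = 1: acc = (1, 4) + (2, 4) = (2, 1)

3P = (2, 1)


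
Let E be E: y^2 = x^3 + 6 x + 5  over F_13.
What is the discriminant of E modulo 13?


4 a^3 + 27 b^2 = 4*6^3 + 27*5^2 = 864 + 675 = 1539
Delta = -16 * (1539) = -24624
Delta mod 13 = 11

Delta = 11 (mod 13)


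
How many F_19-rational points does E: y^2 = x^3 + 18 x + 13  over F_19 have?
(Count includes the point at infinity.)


For each x in F_19, count y with y^2 = x^3 + 18 x + 13 mod 19:
  x = 2: RHS = 0, y in [0]  -> 1 point(s)
  x = 4: RHS = 16, y in [4, 15]  -> 2 point(s)
  x = 5: RHS = 0, y in [0]  -> 1 point(s)
  x = 7: RHS = 7, y in [8, 11]  -> 2 point(s)
  x = 8: RHS = 4, y in [2, 17]  -> 2 point(s)
  x = 9: RHS = 11, y in [7, 12]  -> 2 point(s)
  x = 12: RHS = 0, y in [0]  -> 1 point(s)
  x = 14: RHS = 7, y in [8, 11]  -> 2 point(s)
  x = 17: RHS = 7, y in [8, 11]  -> 2 point(s)
Affine points: 15. Add the point at infinity: total = 16.

#E(F_19) = 16


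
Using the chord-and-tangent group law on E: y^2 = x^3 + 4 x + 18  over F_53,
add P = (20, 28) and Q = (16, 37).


P != Q, so use the chord formula.
s = (y2 - y1) / (x2 - x1) = (9) / (49) mod 53 = 11
x3 = s^2 - x1 - x2 mod 53 = 11^2 - 20 - 16 = 32
y3 = s (x1 - x3) - y1 mod 53 = 11 * (20 - 32) - 28 = 52

P + Q = (32, 52)


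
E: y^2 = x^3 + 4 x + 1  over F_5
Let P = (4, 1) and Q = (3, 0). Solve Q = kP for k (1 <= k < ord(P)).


Enumerate multiples of P until we hit Q = (3, 0):
  1P = (4, 1)
  2P = (3, 0)
Match found at i = 2.

k = 2


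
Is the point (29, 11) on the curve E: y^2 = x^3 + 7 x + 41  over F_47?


Check whether y^2 = x^3 + 7 x + 41 (mod 47) for (x, y) = (29, 11).
LHS: y^2 = 11^2 mod 47 = 27
RHS: x^3 + 7 x + 41 = 29^3 + 7*29 + 41 mod 47 = 5
LHS != RHS

No, not on the curve


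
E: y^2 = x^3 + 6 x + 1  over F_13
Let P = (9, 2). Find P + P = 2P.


Doubling: s = (3 x1^2 + a) / (2 y1)
s = (3*9^2 + 6) / (2*2) mod 13 = 7
x3 = s^2 - 2 x1 mod 13 = 7^2 - 2*9 = 5
y3 = s (x1 - x3) - y1 mod 13 = 7 * (9 - 5) - 2 = 0

2P = (5, 0)


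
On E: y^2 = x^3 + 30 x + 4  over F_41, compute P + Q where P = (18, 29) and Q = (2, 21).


P != Q, so use the chord formula.
s = (y2 - y1) / (x2 - x1) = (33) / (25) mod 41 = 21
x3 = s^2 - x1 - x2 mod 41 = 21^2 - 18 - 2 = 11
y3 = s (x1 - x3) - y1 mod 41 = 21 * (18 - 11) - 29 = 36

P + Q = (11, 36)


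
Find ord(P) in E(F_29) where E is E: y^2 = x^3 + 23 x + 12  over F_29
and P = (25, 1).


Compute successive multiples of P until we hit O:
  1P = (25, 1)
  2P = (14, 27)
  3P = (15, 7)
  4P = (23, 21)
  5P = (23, 8)
  6P = (15, 22)
  7P = (14, 2)
  8P = (25, 28)
  ... (continuing to 9P)
  9P = O

ord(P) = 9


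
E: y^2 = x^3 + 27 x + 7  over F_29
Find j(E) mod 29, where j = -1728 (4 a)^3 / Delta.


Delta = -16(4 a^3 + 27 b^2) mod 29 = 21
-1728 * (4 a)^3 = -1728 * (4*27)^3 mod 29 = 4
j = 4 * 21^(-1) mod 29 = 14

j = 14 (mod 29)


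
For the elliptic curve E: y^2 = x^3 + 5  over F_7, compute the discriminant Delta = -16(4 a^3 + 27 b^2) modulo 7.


4 a^3 + 27 b^2 = 4*0^3 + 27*5^2 = 0 + 675 = 675
Delta = -16 * (675) = -10800
Delta mod 7 = 1

Delta = 1 (mod 7)


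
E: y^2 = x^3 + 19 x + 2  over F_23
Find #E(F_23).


For each x in F_23, count y with y^2 = x^3 + 19 x + 2 mod 23:
  x = 0: RHS = 2, y in [5, 18]  -> 2 point(s)
  x = 2: RHS = 2, y in [5, 18]  -> 2 point(s)
  x = 4: RHS = 4, y in [2, 21]  -> 2 point(s)
  x = 7: RHS = 18, y in [8, 15]  -> 2 point(s)
  x = 11: RHS = 1, y in [1, 22]  -> 2 point(s)
  x = 12: RHS = 3, y in [7, 16]  -> 2 point(s)
  x = 13: RHS = 8, y in [10, 13]  -> 2 point(s)
  x = 16: RHS = 9, y in [3, 20]  -> 2 point(s)
  x = 18: RHS = 12, y in [9, 14]  -> 2 point(s)
  x = 19: RHS = 0, y in [0]  -> 1 point(s)
  x = 21: RHS = 2, y in [5, 18]  -> 2 point(s)
Affine points: 21. Add the point at infinity: total = 22.

#E(F_23) = 22


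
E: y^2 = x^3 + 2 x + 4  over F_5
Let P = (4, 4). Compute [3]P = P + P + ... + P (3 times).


k = 3 = 11_2 (binary, LSB first: 11)
Double-and-add from P = (4, 4):
  bit 0 = 1: acc = O + (4, 4) = (4, 4)
  bit 1 = 1: acc = (4, 4) + (2, 1) = (0, 2)

3P = (0, 2)


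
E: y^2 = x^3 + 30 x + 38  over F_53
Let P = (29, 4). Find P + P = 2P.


Doubling: s = (3 x1^2 + a) / (2 y1)
s = (3*29^2 + 30) / (2*4) mod 53 = 21
x3 = s^2 - 2 x1 mod 53 = 21^2 - 2*29 = 12
y3 = s (x1 - x3) - y1 mod 53 = 21 * (29 - 12) - 4 = 35

2P = (12, 35)


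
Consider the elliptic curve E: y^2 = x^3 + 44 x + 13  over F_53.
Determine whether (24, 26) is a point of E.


Check whether y^2 = x^3 + 44 x + 13 (mod 53) for (x, y) = (24, 26).
LHS: y^2 = 26^2 mod 53 = 40
RHS: x^3 + 44 x + 13 = 24^3 + 44*24 + 13 mod 53 = 0
LHS != RHS

No, not on the curve


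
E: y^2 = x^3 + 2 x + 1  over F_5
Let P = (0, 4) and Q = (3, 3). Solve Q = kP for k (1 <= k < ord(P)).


Enumerate multiples of P until we hit Q = (3, 3):
  1P = (0, 4)
  2P = (1, 2)
  3P = (3, 2)
  4P = (3, 3)
Match found at i = 4.

k = 4


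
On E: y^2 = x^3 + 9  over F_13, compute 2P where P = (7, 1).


Doubling: s = (3 x1^2 + a) / (2 y1)
s = (3*7^2 + 0) / (2*1) mod 13 = 2
x3 = s^2 - 2 x1 mod 13 = 2^2 - 2*7 = 3
y3 = s (x1 - x3) - y1 mod 13 = 2 * (7 - 3) - 1 = 7

2P = (3, 7)


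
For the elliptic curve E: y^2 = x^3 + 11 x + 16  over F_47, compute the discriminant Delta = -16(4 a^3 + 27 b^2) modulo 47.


4 a^3 + 27 b^2 = 4*11^3 + 27*16^2 = 5324 + 6912 = 12236
Delta = -16 * (12236) = -195776
Delta mod 47 = 26

Delta = 26 (mod 47)


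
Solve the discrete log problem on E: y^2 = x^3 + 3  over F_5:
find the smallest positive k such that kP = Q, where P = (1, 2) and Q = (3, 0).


Enumerate multiples of P until we hit Q = (3, 0):
  1P = (1, 2)
  2P = (2, 1)
  3P = (3, 0)
Match found at i = 3.

k = 3


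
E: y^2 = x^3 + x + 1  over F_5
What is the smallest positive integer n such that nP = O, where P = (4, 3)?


Compute successive multiples of P until we hit O:
  1P = (4, 3)
  2P = (3, 1)
  3P = (2, 1)
  4P = (0, 1)
  5P = (0, 4)
  6P = (2, 4)
  7P = (3, 4)
  8P = (4, 2)
  ... (continuing to 9P)
  9P = O

ord(P) = 9


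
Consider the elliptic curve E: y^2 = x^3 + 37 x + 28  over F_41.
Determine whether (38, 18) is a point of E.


Check whether y^2 = x^3 + 37 x + 28 (mod 41) for (x, y) = (38, 18).
LHS: y^2 = 18^2 mod 41 = 37
RHS: x^3 + 37 x + 28 = 38^3 + 37*38 + 28 mod 41 = 13
LHS != RHS

No, not on the curve


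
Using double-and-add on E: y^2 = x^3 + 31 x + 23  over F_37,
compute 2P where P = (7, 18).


k = 2 = 10_2 (binary, LSB first: 01)
Double-and-add from P = (7, 18):
  bit 0 = 0: acc unchanged = O
  bit 1 = 1: acc = O + (35, 8) = (35, 8)

2P = (35, 8)
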